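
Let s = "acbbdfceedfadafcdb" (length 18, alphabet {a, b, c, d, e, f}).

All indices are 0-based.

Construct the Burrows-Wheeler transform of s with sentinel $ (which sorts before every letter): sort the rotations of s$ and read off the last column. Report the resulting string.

rank  rotation             last
    0  $acbbdfceedfadafcdb  b
    1  acbbdfceedfadafcdb$  $
    2  adafcdb$acbbdfceedf  f
    3  afcdb$acbbdfceedfad  d
    4  b$acbbdfceedfadafcd  d
    5  bbdfceedfadafcdb$ac  c
    6  bdfceedfadafcdb$acb  b
    7  cbbdfceedfadafcdb$a  a
    8  cdb$acbbdfceedfadaf  f
    9  ceedfadafcdb$acbbdf  f
   10  dafcdb$acbbdfceedfa  a
   11  db$acbbdfceedfadafc  c
   12  dfadafcdb$acbbdfcee  e
   13  dfceedfadafcdb$acbb  b
   14  edfadafcdb$acbbdfce  e
   15  eedfadafcdb$acbbdfc  c
   16  fadafcdb$acbbdfceed  d
   17  fcdb$acbbdfceedfada  a
   18  fceedfadafcdb$acbbd  d

b$fddcbaffacebecdad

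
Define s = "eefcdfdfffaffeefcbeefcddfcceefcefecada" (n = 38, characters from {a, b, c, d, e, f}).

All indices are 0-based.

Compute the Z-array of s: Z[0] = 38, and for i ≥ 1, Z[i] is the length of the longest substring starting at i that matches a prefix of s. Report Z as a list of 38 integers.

[38, 1, 0, 0, 0, 0, 0, 0, 0, 0, 0, 0, 0, 4, 1, 0, 0, 0, 5, 1, 0, 0, 0, 0, 0, 0, 0, 4, 1, 0, 0, 1, 0, 1, 0, 0, 0, 0]

Z[0]=38
i=1: i≥r, start 0; Z[1]=1 extend→box=[1,2)
i=2: i≥r, start 0; Z[2]=0
i=3: i≥r, start 0; Z[3]=0
i=4: i≥r, start 0; Z[4]=0
i=5: i≥r, start 0; Z[5]=0
i=6: i≥r, start 0; Z[6]=0
i=7: i≥r, start 0; Z[7]=0
i=8: i≥r, start 0; Z[8]=0
i=9: i≥r, start 0; Z[9]=0
i=10: i≥r, start 0; Z[10]=0
i=11: i≥r, start 0; Z[11]=0
i=12: i≥r, start 0; Z[12]=0
i=13: i≥r, start 0; Z[13]=4 extend→box=[13,17)
i=14: min(r-i=3, Z[1]=1)=1; Z[14]=1
i=15: min(r-i=2, Z[2]=0)=0; Z[15]=0
i=16: min(r-i=1, Z[3]=0)=0; Z[16]=0
i=17: i≥r, start 0; Z[17]=0
i=18: i≥r, start 0; Z[18]=5 extend→box=[18,23)
i=19: min(r-i=4, Z[1]=1)=1; Z[19]=1
i=20: min(r-i=3, Z[2]=0)=0; Z[20]=0
i=21: min(r-i=2, Z[3]=0)=0; Z[21]=0
i=22: min(r-i=1, Z[4]=0)=0; Z[22]=0
i=23: i≥r, start 0; Z[23]=0
i=24: i≥r, start 0; Z[24]=0
i=25: i≥r, start 0; Z[25]=0
i=26: i≥r, start 0; Z[26]=0
i=27: i≥r, start 0; Z[27]=4 extend→box=[27,31)
i=28: min(r-i=3, Z[1]=1)=1; Z[28]=1
i=29: min(r-i=2, Z[2]=0)=0; Z[29]=0
i=30: min(r-i=1, Z[3]=0)=0; Z[30]=0
i=31: i≥r, start 0; Z[31]=1 extend→box=[31,32)
i=32: i≥r, start 0; Z[32]=0
i=33: i≥r, start 0; Z[33]=1 extend→box=[33,34)
i=34: i≥r, start 0; Z[34]=0
i=35: i≥r, start 0; Z[35]=0
i=36: i≥r, start 0; Z[36]=0
i=37: i≥r, start 0; Z[37]=0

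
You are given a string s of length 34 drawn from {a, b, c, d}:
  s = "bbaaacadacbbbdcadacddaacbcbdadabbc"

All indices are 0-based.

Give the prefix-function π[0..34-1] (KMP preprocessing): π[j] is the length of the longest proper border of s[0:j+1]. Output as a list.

[0, 1, 0, 0, 0, 0, 0, 0, 0, 0, 1, 2, 2, 0, 0, 0, 0, 0, 0, 0, 0, 0, 0, 0, 1, 0, 1, 0, 0, 0, 0, 1, 2, 0]

π[0] = 0
j=1 s[j]='b': π[1]=1 (border 'b')
j=2 s[j]='a': k: 1→0; π[2]=0 (border '')
j=3 s[j]='a': π[3]=0 (border '')
j=4 s[j]='a': π[4]=0 (border '')
j=5 s[j]='c': π[5]=0 (border '')
j=6 s[j]='a': π[6]=0 (border '')
j=7 s[j]='d': π[7]=0 (border '')
j=8 s[j]='a': π[8]=0 (border '')
j=9 s[j]='c': π[9]=0 (border '')
j=10 s[j]='b': π[10]=1 (border 'b')
j=11 s[j]='b': π[11]=2 (border 'bb')
j=12 s[j]='b': k: 2→1; π[12]=2 (border 'bb')
j=13 s[j]='d': k: 2→1→0; π[13]=0 (border '')
j=14 s[j]='c': π[14]=0 (border '')
j=15 s[j]='a': π[15]=0 (border '')
j=16 s[j]='d': π[16]=0 (border '')
j=17 s[j]='a': π[17]=0 (border '')
j=18 s[j]='c': π[18]=0 (border '')
j=19 s[j]='d': π[19]=0 (border '')
j=20 s[j]='d': π[20]=0 (border '')
j=21 s[j]='a': π[21]=0 (border '')
j=22 s[j]='a': π[22]=0 (border '')
j=23 s[j]='c': π[23]=0 (border '')
j=24 s[j]='b': π[24]=1 (border 'b')
j=25 s[j]='c': k: 1→0; π[25]=0 (border '')
j=26 s[j]='b': π[26]=1 (border 'b')
j=27 s[j]='d': k: 1→0; π[27]=0 (border '')
j=28 s[j]='a': π[28]=0 (border '')
j=29 s[j]='d': π[29]=0 (border '')
j=30 s[j]='a': π[30]=0 (border '')
j=31 s[j]='b': π[31]=1 (border 'b')
j=32 s[j]='b': π[32]=2 (border 'bb')
j=33 s[j]='c': k: 2→1→0; π[33]=0 (border '')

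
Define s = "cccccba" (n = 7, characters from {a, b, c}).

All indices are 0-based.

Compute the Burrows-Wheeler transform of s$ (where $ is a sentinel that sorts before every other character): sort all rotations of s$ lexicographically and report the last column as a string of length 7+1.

abccccc$

rank  rotation  last
    0  $cccccba  a
    1  a$cccccb  b
    2  ba$ccccc  c
    3  cba$cccc  c
    4  ccba$ccc  c
    5  cccba$cc  c
    6  ccccba$c  c
    7  cccccba$  $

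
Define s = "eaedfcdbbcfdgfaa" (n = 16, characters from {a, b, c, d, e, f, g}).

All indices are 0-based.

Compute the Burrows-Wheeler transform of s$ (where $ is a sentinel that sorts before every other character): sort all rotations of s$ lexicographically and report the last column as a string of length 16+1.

rank  rotation           last
    0  $eaedfcdbbcfdgfaa  a
    1  a$eaedfcdbbcfdgfa  a
    2  aa$eaedfcdbbcfdgf  f
    3  aedfcdbbcfdgfaa$e  e
    4  bbcfdgfaa$eaedfcd  d
    5  bcfdgfaa$eaedfcdb  b
    6  cdbbcfdgfaa$eaedf  f
    7  cfdgfaa$eaedfcdbb  b
    8  dbbcfdgfaa$eaedfc  c
    9  dfcdbbcfdgfaa$eae  e
   10  dgfaa$eaedfcdbbcf  f
   11  eaedfcdbbcfdgfaa$  $
   12  edfcdbbcfdgfaa$ea  a
   13  faa$eaedfcdbbcfdg  g
   14  fcdbbcfdgfaa$eaed  d
   15  fdgfaa$eaedfcdbbc  c
   16  gfaa$eaedfcdbbcfd  d

aafedbfbcef$agdcd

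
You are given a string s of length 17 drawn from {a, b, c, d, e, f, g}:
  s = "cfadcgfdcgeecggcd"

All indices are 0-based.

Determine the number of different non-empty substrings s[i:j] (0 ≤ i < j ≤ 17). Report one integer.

138

sorted suffixes:
  #0 SA[0]=2  'adcgfdcgeecggcd'
  #1 SA[1]=15  'cd'
  #2 SA[2]=0  'cfadcgfdcgeecggcd'
  #3 SA[3]=8  'cgeecggcd'
  #4 SA[4]=4  'cgfdcgeecggcd'
  #5 SA[5]=12  'cggcd'
  #6 SA[6]=16  'd'
  #7 SA[7]=7  'dcgeecggcd'
  #8 SA[8]=3  'dcgfdcgeecggcd'
  #9 SA[9]=11  'ecggcd'
  #10 SA[10]=10  'eecggcd'
  #11 SA[11]=1  'fadcgfdcgeecggcd'
  #12 SA[12]=6  'fdcgeecggcd'
  #13 SA[13]=14  'gcd'
  #14 SA[14]=9  'geecggcd'
  #15 SA[15]=5  'gfdcgeecggcd'
  #16 SA[16]=13  'ggcd'

SA = [2, 15, 0, 8, 4, 12, 16, 7, 3, 11, 10, 1, 6, 14, 9, 5, 13]
rank  pair      lcp
   1  s[2:],s[15:]  0  ''
   2  s[15:],s[0:]  1  'c'
   3  s[0:],s[8:]  1  'c'
   4  s[8:],s[4:]  2  'cg'
   5  s[4:],s[12:]  2  'cg'
   6  s[12:],s[16:]  0  ''
   7  s[16:],s[7:]  1  'd'
   8  s[7:],s[3:]  3  'dcg'
   9  s[3:],s[11:]  0  ''
  10  s[11:],s[10:]  1  'e'
  11  s[10:],s[1:]  0  ''
  12  s[1:],s[6:]  1  'f'
  13  s[6:],s[14:]  0  ''
  14  s[14:],s[9:]  1  'g'
  15  s[9:],s[5:]  1  'g'
  16  s[5:],s[13:]  1  'g'

n(n+1)/2 = 17·18/2 = 153
Σ LCP = 0 + 0 + 1 + 1 + 2 + 2 + 0 + 1 + 3 + 0 + 1 + 0 + 1 + 0 + 1 + 1 + 1 = 15
distinct = 153 − 15 = 138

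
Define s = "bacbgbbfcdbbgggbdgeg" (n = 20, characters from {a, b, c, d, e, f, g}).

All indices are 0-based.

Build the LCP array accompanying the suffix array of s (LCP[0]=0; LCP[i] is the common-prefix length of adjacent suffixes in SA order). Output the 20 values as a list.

[0, 0, 1, 2, 1, 1, 1, 2, 0, 1, 0, 1, 0, 0, 0, 1, 2, 1, 1, 2]

sorted suffixes:
  #0 SA[0]=1  'acbgbbfcdbbgggbdgeg'
  #1 SA[1]=0  'bacbgbbfcdbbgggbdgeg'
  #2 SA[2]=5  'bbfcdbbgggbdgeg'
  #3 SA[3]=10  'bbgggbdgeg'
  #4 SA[4]=15  'bdgeg'
  #5 SA[5]=6  'bfcdbbgggbdgeg'
  #6 SA[6]=3  'bgbbfcdbbgggbdgeg'
  #7 SA[7]=11  'bgggbdgeg'
  #8 SA[8]=2  'cbgbbfcdbbgggbdgeg'
  #9 SA[9]=8  'cdbbgggbdgeg'
  #10 SA[10]=9  'dbbgggbdgeg'
  #11 SA[11]=16  'dgeg'
  #12 SA[12]=18  'eg'
  #13 SA[13]=7  'fcdbbgggbdgeg'
  #14 SA[14]=19  'g'
  #15 SA[15]=4  'gbbfcdbbgggbdgeg'
  #16 SA[16]=14  'gbdgeg'
  #17 SA[17]=17  'geg'
  #18 SA[18]=13  'ggbdgeg'
  #19 SA[19]=12  'gggbdgeg'

SA = [1, 0, 5, 10, 15, 6, 3, 11, 2, 8, 9, 16, 18, 7, 19, 4, 14, 17, 13, 12]
rank  pair      lcp
   1  s[1:],s[0:]  0  ''
   2  s[0:],s[5:]  1  'b'
   3  s[5:],s[10:]  2  'bb'
   4  s[10:],s[15:]  1  'b'
   5  s[15:],s[6:]  1  'b'
   6  s[6:],s[3:]  1  'b'
   7  s[3:],s[11:]  2  'bg'
   8  s[11:],s[2:]  0  ''
   9  s[2:],s[8:]  1  'c'
  10  s[8:],s[9:]  0  ''
  11  s[9:],s[16:]  1  'd'
  12  s[16:],s[18:]  0  ''
  13  s[18:],s[7:]  0  ''
  14  s[7:],s[19:]  0  ''
  15  s[19:],s[4:]  1  'g'
  16  s[4:],s[14:]  2  'gb'
  17  s[14:],s[17:]  1  'g'
  18  s[17:],s[13:]  1  'g'
  19  s[13:],s[12:]  2  'gg'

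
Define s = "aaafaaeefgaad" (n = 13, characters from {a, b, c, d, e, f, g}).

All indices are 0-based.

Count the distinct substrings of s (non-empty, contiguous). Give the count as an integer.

80

sorted suffixes:
  #0 SA[0]=0  'aaafaaeefgaad'
  #1 SA[1]=10  'aad'
  #2 SA[2]=4  'aaeefgaad'
  #3 SA[3]=1  'aafaaeefgaad'
  #4 SA[4]=11  'ad'
  #5 SA[5]=5  'aeefgaad'
  #6 SA[6]=2  'afaaeefgaad'
  #7 SA[7]=12  'd'
  #8 SA[8]=6  'eefgaad'
  #9 SA[9]=7  'efgaad'
  #10 SA[10]=3  'faaeefgaad'
  #11 SA[11]=8  'fgaad'
  #12 SA[12]=9  'gaad'

SA = [0, 10, 4, 1, 11, 5, 2, 12, 6, 7, 3, 8, 9]
i: (SA[i-1],SA[i]) lcp shared
  1: (0,10) 2 'aa'
  2: (10,4) 2 'aa'
  3: (4,1) 2 'aa'
  4: (1,11) 1 'a'
  5: (11,5) 1 'a'
  6: (5,2) 1 'a'
  7: (2,12) 0 ''
  8: (12,6) 0 ''
  9: (6,7) 1 'e'
  10: (7,3) 0 ''
  11: (3,8) 1 'f'
  12: (8,9) 0 ''

n(n+1)/2 = 13·14/2 = 91
Σ LCP = 0 + 2 + 2 + 2 + 1 + 1 + 1 + 0 + 0 + 1 + 0 + 1 + 0 = 11
distinct = 91 − 11 = 80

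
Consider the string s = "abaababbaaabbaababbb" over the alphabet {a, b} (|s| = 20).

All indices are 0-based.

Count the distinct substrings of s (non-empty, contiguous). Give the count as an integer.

rank→(start, suffix):
  0 → (8, 'aaabbaababbb')
  1 → (2, 'aababbaaabbaababbb')
  2 → (13, 'aababbb')
  3 → (9, 'aabbaababbb')
  4 → (0, 'abaababbaaabbaababbb')
  5 → (3, 'ababbaaabbaababbb')
  6 → (14, 'ababbb')
  7 → (5, 'abbaaabbaababbb')
  8 → (10, 'abbaababbb')
  9 → (16, 'abbb')
  10 → (19, 'b')
  11 → (7, 'baaabbaababbb')
  12 → (1, 'baababbaaabbaababbb')
  13 → (12, 'baababbb')
  14 → (4, 'babbaaabbaababbb')
  15 → (15, 'babbb')
  16 → (18, 'bb')
  17 → (6, 'bbaaabbaababbb')
  18 → (11, 'bbaababbb')
  19 → (17, 'bbb')

SA = [8, 2, 13, 9, 0, 3, 14, 5, 10, 16, 19, 7, 1, 12, 4, 15, 18, 6, 11, 17]
i: (SA[i-1],SA[i]) lcp shared
  1: (8,2) 2 'aa'
  2: (2,13) 6 'aababb'
  3: (13,9) 3 'aab'
  4: (9,0) 1 'a'
  5: (0,3) 3 'aba'
  6: (3,14) 5 'ababb'
  7: (14,5) 2 'ab'
  8: (5,10) 5 'abbaa'
  9: (10,16) 3 'abb'
  10: (16,19) 0 ''
  11: (19,7) 1 'b'
  12: (7,1) 3 'baa'
  13: (1,12) 7 'baababb'
  14: (12,4) 2 'ba'
  15: (4,15) 4 'babb'
  16: (15,18) 1 'b'
  17: (18,6) 2 'bb'
  18: (6,11) 4 'bbaa'
  19: (11,17) 2 'bb'

n(n+1)/2 = 20·21/2 = 210
Σ LCP = 0 + 2 + 6 + 3 + 1 + 3 + 5 + 2 + 5 + 3 + 0 + 1 + 3 + 7 + 2 + 4 + 1 + 2 + 4 + 2 = 56
distinct = 210 − 56 = 154

154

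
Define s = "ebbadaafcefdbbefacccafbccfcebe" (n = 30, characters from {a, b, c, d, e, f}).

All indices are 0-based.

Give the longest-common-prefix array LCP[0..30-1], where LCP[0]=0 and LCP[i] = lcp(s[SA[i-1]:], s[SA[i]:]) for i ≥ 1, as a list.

[0, 1, 1, 1, 2, 0, 1, 2, 1, 1, 2, 0, 1, 2, 2, 1, 2, 1, 0, 1, 0, 1, 2, 1, 2, 0, 1, 1, 3, 1]

rank | idx | suffix
   0 |   5 | aafcefdbbefacccafbccfcebe
   1 |  16 | acccafbccfcebe
   2 |   3 | adaafcefdbbefacccafbccfcebe
   3 |  20 | afbccfcebe
   4 |   6 | afcefdbbefacccafbccfcebe
   5 |   2 | badaafcefdbbefacccafbccfcebe
   6 |   1 | bbadaafcefdbbefacccafbccfcebe
   7 |  12 | bbefacccafbccfcebe
   8 |  22 | bccfcebe
   9 |  28 | be
  10 |  13 | befacccafbccfcebe
  11 |  19 | cafbccfcebe
  12 |  18 | ccafbccfcebe
  13 |  17 | cccafbccfcebe
  14 |  23 | ccfcebe
  15 |  26 | cebe
  16 |   8 | cefdbbefacccafbccfcebe
  17 |  24 | cfcebe
  18 |   4 | daafcefdbbefacccafbccfcebe
  19 |  11 | dbbefacccafbccfcebe
  20 |  29 | e
  21 |   0 | ebbadaafcefdbbefacccafbccfcebe
  22 |  27 | ebe
  23 |  14 | efacccafbccfcebe
  24 |   9 | efdbbefacccafbccfcebe
  25 |  15 | facccafbccfcebe
  26 |  21 | fbccfcebe
  27 |  25 | fcebe
  28 |   7 | fcefdbbefacccafbccfcebe
  29 |  10 | fdbbefacccafbccfcebe

SA = [5, 16, 3, 20, 6, 2, 1, 12, 22, 28, 13, 19, 18, 17, 23, 26, 8, 24, 4, 11, 29, 0, 27, 14, 9, 15, 21, 25, 7, 10]
rank  pair      lcp
   1  s[5:],s[16:]  1  'a'
   2  s[16:],s[3:]  1  'a'
   3  s[3:],s[20:]  1  'a'
   4  s[20:],s[6:]  2  'af'
   5  s[6:],s[2:]  0  ''
   6  s[2:],s[1:]  1  'b'
   7  s[1:],s[12:]  2  'bb'
   8  s[12:],s[22:]  1  'b'
   9  s[22:],s[28:]  1  'b'
  10  s[28:],s[13:]  2  'be'
  11  s[13:],s[19:]  0  ''
  12  s[19:],s[18:]  1  'c'
  13  s[18:],s[17:]  2  'cc'
  14  s[17:],s[23:]  2  'cc'
  15  s[23:],s[26:]  1  'c'
  16  s[26:],s[8:]  2  'ce'
  17  s[8:],s[24:]  1  'c'
  18  s[24:],s[4:]  0  ''
  19  s[4:],s[11:]  1  'd'
  20  s[11:],s[29:]  0  ''
  21  s[29:],s[0:]  1  'e'
  22  s[0:],s[27:]  2  'eb'
  23  s[27:],s[14:]  1  'e'
  24  s[14:],s[9:]  2  'ef'
  25  s[9:],s[15:]  0  ''
  26  s[15:],s[21:]  1  'f'
  27  s[21:],s[25:]  1  'f'
  28  s[25:],s[7:]  3  'fce'
  29  s[7:],s[10:]  1  'f'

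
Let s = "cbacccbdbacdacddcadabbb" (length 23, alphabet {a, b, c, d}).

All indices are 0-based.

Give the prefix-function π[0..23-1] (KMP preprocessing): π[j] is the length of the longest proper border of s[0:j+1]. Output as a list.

π[0] = 0
j=1 s[j]='b': π[1]=0 (border '')
j=2 s[j]='a': π[2]=0 (border '')
j=3 s[j]='c': π[3]=1 (border 'c')
j=4 s[j]='c': k: 1→0; π[4]=1 (border 'c')
j=5 s[j]='c': k: 1→0; π[5]=1 (border 'c')
j=6 s[j]='b': π[6]=2 (border 'cb')
j=7 s[j]='d': k: 2→0; π[7]=0 (border '')
j=8 s[j]='b': π[8]=0 (border '')
j=9 s[j]='a': π[9]=0 (border '')
j=10 s[j]='c': π[10]=1 (border 'c')
j=11 s[j]='d': k: 1→0; π[11]=0 (border '')
j=12 s[j]='a': π[12]=0 (border '')
j=13 s[j]='c': π[13]=1 (border 'c')
j=14 s[j]='d': k: 1→0; π[14]=0 (border '')
j=15 s[j]='d': π[15]=0 (border '')
j=16 s[j]='c': π[16]=1 (border 'c')
j=17 s[j]='a': k: 1→0; π[17]=0 (border '')
j=18 s[j]='d': π[18]=0 (border '')
j=19 s[j]='a': π[19]=0 (border '')
j=20 s[j]='b': π[20]=0 (border '')
j=21 s[j]='b': π[21]=0 (border '')
j=22 s[j]='b': π[22]=0 (border '')

[0, 0, 0, 1, 1, 1, 2, 0, 0, 0, 1, 0, 0, 1, 0, 0, 1, 0, 0, 0, 0, 0, 0]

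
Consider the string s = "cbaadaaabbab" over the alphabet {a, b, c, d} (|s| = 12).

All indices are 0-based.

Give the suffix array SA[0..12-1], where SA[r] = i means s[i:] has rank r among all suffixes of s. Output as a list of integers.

rank | idx | suffix
   0 |   5 | aaabbab
   1 |   6 | aabbab
   2 |   2 | aadaaabbab
   3 |  10 | ab
   4 |   7 | abbab
   5 |   3 | adaaabbab
   6 |  11 | b
   7 |   1 | baadaaabbab
   8 |   9 | bab
   9 |   8 | bbab
  10 |   0 | cbaadaaabbab
  11 |   4 | daaabbab

[5, 6, 2, 10, 7, 3, 11, 1, 9, 8, 0, 4]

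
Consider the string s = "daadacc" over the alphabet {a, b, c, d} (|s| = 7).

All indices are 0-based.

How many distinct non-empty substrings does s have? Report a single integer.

sorted suffixes:
  #0 SA[0]=1  'aadacc'
  #1 SA[1]=4  'acc'
  #2 SA[2]=2  'adacc'
  #3 SA[3]=6  'c'
  #4 SA[4]=5  'cc'
  #5 SA[5]=0  'daadacc'
  #6 SA[6]=3  'dacc'

SA = [1, 4, 2, 6, 5, 0, 3]
[i] adj suffixes → lcp
  [1] 1/4 → 1 ('a')
  [2] 4/2 → 1 ('a')
  [3] 2/6 → 0 ('')
  [4] 6/5 → 1 ('c')
  [5] 5/0 → 0 ('')
  [6] 0/3 → 2 ('da')

n(n+1)/2 = 7·8/2 = 28
Σ LCP = 0 + 1 + 1 + 0 + 1 + 0 + 2 = 5
distinct = 28 − 5 = 23

23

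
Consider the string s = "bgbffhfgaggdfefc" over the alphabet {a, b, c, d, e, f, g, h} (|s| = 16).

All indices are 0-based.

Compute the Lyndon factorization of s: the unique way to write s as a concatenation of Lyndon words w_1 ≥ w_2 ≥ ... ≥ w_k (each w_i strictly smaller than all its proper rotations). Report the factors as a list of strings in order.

["bg", "bffhfg", "aggdfefc"]

emit factor 1: 'bg' (i=0, period=2)
emit factor 2: 'bffhfg' (i=2, period=6)
emit factor 3: 'aggdfefc' (i=8, period=8)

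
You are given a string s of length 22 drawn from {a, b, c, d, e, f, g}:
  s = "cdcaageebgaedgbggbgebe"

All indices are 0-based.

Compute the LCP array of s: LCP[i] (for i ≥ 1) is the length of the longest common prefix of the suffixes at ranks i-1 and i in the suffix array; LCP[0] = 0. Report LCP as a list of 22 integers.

rank | idx | suffix
   0 |   3 | aageebgaedgbggbgebe
   1 |  10 | aedgbggbgebe
   2 |   4 | ageebgaedgbggbgebe
   3 |  20 | be
   4 |   8 | bgaedgbggbgebe
   5 |  17 | bgebe
   6 |  14 | bggbgebe
   7 |   2 | caageebgaedgbggbgebe
   8 |   0 | cdcaageebgaedgbggbgebe
   9 |   1 | dcaageebgaedgbggbgebe
  10 |  12 | dgbggbgebe
  11 |  21 | e
  12 |  19 | ebe
  13 |   7 | ebgaedgbggbgebe
  14 |  11 | edgbggbgebe
  15 |   6 | eebgaedgbggbgebe
  16 |   9 | gaedgbggbgebe
  17 |  16 | gbgebe
  18 |  13 | gbggbgebe
  19 |  18 | gebe
  20 |   5 | geebgaedgbggbgebe
  21 |  15 | ggbgebe

SA = [3, 10, 4, 20, 8, 17, 14, 2, 0, 1, 12, 21, 19, 7, 11, 6, 9, 16, 13, 18, 5, 15]
[i] adj suffixes → lcp
  [1] 3/10 → 1 ('a')
  [2] 10/4 → 1 ('a')
  [3] 4/20 → 0 ('')
  [4] 20/8 → 1 ('b')
  [5] 8/17 → 2 ('bg')
  [6] 17/14 → 2 ('bg')
  [7] 14/2 → 0 ('')
  [8] 2/0 → 1 ('c')
  [9] 0/1 → 0 ('')
  [10] 1/12 → 1 ('d')
  [11] 12/21 → 0 ('')
  [12] 21/19 → 1 ('e')
  [13] 19/7 → 2 ('eb')
  [14] 7/11 → 1 ('e')
  [15] 11/6 → 1 ('e')
  [16] 6/9 → 0 ('')
  [17] 9/16 → 1 ('g')
  [18] 16/13 → 3 ('gbg')
  [19] 13/18 → 1 ('g')
  [20] 18/5 → 2 ('ge')
  [21] 5/15 → 1 ('g')

[0, 1, 1, 0, 1, 2, 2, 0, 1, 0, 1, 0, 1, 2, 1, 1, 0, 1, 3, 1, 2, 1]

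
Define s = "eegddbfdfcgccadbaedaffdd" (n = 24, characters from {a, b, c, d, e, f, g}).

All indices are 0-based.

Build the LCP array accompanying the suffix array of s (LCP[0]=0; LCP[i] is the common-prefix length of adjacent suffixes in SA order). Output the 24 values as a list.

[0, 1, 1, 0, 1, 0, 1, 1, 0, 1, 1, 2, 1, 2, 1, 0, 1, 1, 0, 1, 2, 1, 0, 1]

sorted suffixes:
  #0 SA[0]=13  'adbaedaffdd'
  #1 SA[1]=16  'aedaffdd'
  #2 SA[2]=19  'affdd'
  #3 SA[3]=15  'baedaffdd'
  #4 SA[4]=5  'bfdfcgccadbaedaffdd'
  #5 SA[5]=12  'cadbaedaffdd'
  #6 SA[6]=11  'ccadbaedaffdd'
  #7 SA[7]=9  'cgccadbaedaffdd'
  #8 SA[8]=23  'd'
  #9 SA[9]=18  'daffdd'
  #10 SA[10]=14  'dbaedaffdd'
  #11 SA[11]=4  'dbfdfcgccadbaedaffdd'
  #12 SA[12]=22  'dd'
  #13 SA[13]=3  'ddbfdfcgccadbaedaffdd'
  #14 SA[14]=7  'dfcgccadbaedaffdd'
  #15 SA[15]=17  'edaffdd'
  #16 SA[16]=0  'eegddbfdfcgccadbaedaffdd'
  #17 SA[17]=1  'egddbfdfcgccadbaedaffdd'
  #18 SA[18]=8  'fcgccadbaedaffdd'
  #19 SA[19]=21  'fdd'
  #20 SA[20]=6  'fdfcgccadbaedaffdd'
  #21 SA[21]=20  'ffdd'
  #22 SA[22]=10  'gccadbaedaffdd'
  #23 SA[23]=2  'gddbfdfcgccadbaedaffdd'

SA = [13, 16, 19, 15, 5, 12, 11, 9, 23, 18, 14, 4, 22, 3, 7, 17, 0, 1, 8, 21, 6, 20, 10, 2]
i: (SA[i-1],SA[i]) lcp shared
  1: (13,16) 1 'a'
  2: (16,19) 1 'a'
  3: (19,15) 0 ''
  4: (15,5) 1 'b'
  5: (5,12) 0 ''
  6: (12,11) 1 'c'
  7: (11,9) 1 'c'
  8: (9,23) 0 ''
  9: (23,18) 1 'd'
  10: (18,14) 1 'd'
  11: (14,4) 2 'db'
  12: (4,22) 1 'd'
  13: (22,3) 2 'dd'
  14: (3,7) 1 'd'
  15: (7,17) 0 ''
  16: (17,0) 1 'e'
  17: (0,1) 1 'e'
  18: (1,8) 0 ''
  19: (8,21) 1 'f'
  20: (21,6) 2 'fd'
  21: (6,20) 1 'f'
  22: (20,10) 0 ''
  23: (10,2) 1 'g'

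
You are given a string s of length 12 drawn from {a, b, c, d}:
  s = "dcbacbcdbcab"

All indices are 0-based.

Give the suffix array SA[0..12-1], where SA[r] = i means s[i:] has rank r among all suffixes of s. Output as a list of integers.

[10, 3, 11, 2, 8, 5, 9, 1, 4, 6, 7, 0]

rank | idx | suffix
   0 |  10 | ab
   1 |   3 | acbcdbcab
   2 |  11 | b
   3 |   2 | bacbcdbcab
   4 |   8 | bcab
   5 |   5 | bcdbcab
   6 |   9 | cab
   7 |   1 | cbacbcdbcab
   8 |   4 | cbcdbcab
   9 |   6 | cdbcab
  10 |   7 | dbcab
  11 |   0 | dcbacbcdbcab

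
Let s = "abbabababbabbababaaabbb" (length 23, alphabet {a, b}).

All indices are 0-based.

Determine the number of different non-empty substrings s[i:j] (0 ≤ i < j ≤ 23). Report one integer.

200

rank | idx | suffix
   0 |  17 | aaabbb
   1 |  18 | aabbb
   2 |  15 | abaaabbb
   3 |  13 | ababaaabbb
   4 |   3 | abababbabbababaaabbb
   5 |   5 | ababbabbababaaabbb
   6 |  10 | abbababaaabbb
   7 |   0 | abbabababbabbababaaabbb
   8 |   7 | abbabbababaaabbb
   9 |  19 | abbb
  10 |  22 | b
  11 |  16 | baaabbb
  12 |  14 | babaaabbb
  13 |  12 | bababaaabbb
  14 |   2 | babababbabbababaaabbb
  15 |   4 | bababbabbababaaabbb
  16 |   9 | babbababaaabbb
  17 |   6 | babbabbababaaabbb
  18 |  21 | bb
  19 |  11 | bbababaaabbb
  20 |   1 | bbabababbabbababaaabbb
  21 |   8 | bbabbababaaabbb
  22 |  20 | bbb

SA = [17, 18, 15, 13, 3, 5, 10, 0, 7, 19, 22, 16, 14, 12, 2, 4, 9, 6, 21, 11, 1, 8, 20]
rank  pair      lcp
   1  s[17:],s[18:]  2  'aa'
   2  s[18:],s[15:]  1  'a'
   3  s[15:],s[13:]  3  'aba'
   4  s[13:],s[3:]  5  'ababa'
   5  s[3:],s[5:]  4  'abab'
   6  s[5:],s[10:]  2  'ab'
   7  s[10:],s[0:]  8  'abbababa'
   8  s[0:],s[7:]  5  'abbab'
   9  s[7:],s[19:]  3  'abb'
  10  s[19:],s[22:]  0  ''
  11  s[22:],s[16:]  1  'b'
  12  s[16:],s[14:]  2  'ba'
  13  s[14:],s[12:]  4  'baba'
  14  s[12:],s[2:]  6  'bababa'
  15  s[2:],s[4:]  5  'babab'
  16  s[4:],s[9:]  3  'bab'
  17  s[9:],s[6:]  6  'babbab'
  18  s[6:],s[21:]  1  'b'
  19  s[21:],s[11:]  2  'bb'
  20  s[11:],s[1:]  7  'bbababa'
  21  s[1:],s[8:]  4  'bbab'
  22  s[8:],s[20:]  2  'bb'

n(n+1)/2 = 23·24/2 = 276
Σ LCP = 0 + 2 + 1 + 3 + 5 + 4 + 2 + 8 + 5 + 3 + 0 + 1 + 2 + 4 + 6 + 5 + 3 + 6 + 1 + 2 + 7 + 4 + 2 = 76
distinct = 276 − 76 = 200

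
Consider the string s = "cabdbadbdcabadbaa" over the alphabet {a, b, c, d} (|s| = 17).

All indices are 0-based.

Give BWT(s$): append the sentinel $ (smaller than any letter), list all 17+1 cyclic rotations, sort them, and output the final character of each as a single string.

aabccbbdadadd$abab

rank  rotation            last
    0  $cabdbadbdcabadbaa  a
    1  a$cabdbadbdcabadba  a
    2  aa$cabdbadbdcabadb  b
    3  abadbaa$cabdbadbdc  c
    4  abdbadbdcabadbaa$c  c
    5  adbaa$cabdbadbdcab  b
    6  adbdcabadbaa$cabdb  b
    7  baa$cabdbadbdcabad  d
    8  badbaa$cabdbadbdca  a
    9  badbdcabadbaa$cabd  d
   10  bdbadbdcabadbaa$ca  a
   11  bdcabadbaa$cabdbad  d
   12  cabadbaa$cabdbadbd  d
   13  cabdbadbdcabadbaa$  $
   14  dbaa$cabdbadbdcaba  a
   15  dbadbdcabadbaa$cab  b
   16  dbdcabadbaa$cabdba  a
   17  dcabadbaa$cabdbadb  b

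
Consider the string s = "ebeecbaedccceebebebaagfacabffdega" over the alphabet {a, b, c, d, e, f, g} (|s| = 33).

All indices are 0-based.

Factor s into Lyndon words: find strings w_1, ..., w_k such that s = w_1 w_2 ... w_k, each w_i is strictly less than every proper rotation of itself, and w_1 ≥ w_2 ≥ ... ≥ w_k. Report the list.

emit factor 1: 'e' (i=0, period=1)
emit factor 2: 'beec' (i=1, period=4)
emit factor 3: 'b' (i=5, period=1)
emit factor 4: 'aedccceebebeb' (i=6, period=13)
emit factor 5: 'aagfacabffdeg' (i=19, period=13)
emit factor 6: 'a' (i=32, period=1)

["e", "beec", "b", "aedccceebebeb", "aagfacabffdeg", "a"]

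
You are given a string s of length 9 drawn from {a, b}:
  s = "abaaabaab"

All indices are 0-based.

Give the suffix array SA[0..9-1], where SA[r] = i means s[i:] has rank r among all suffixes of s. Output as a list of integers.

rank | idx | suffix
   0 |   2 | aaabaab
   1 |   6 | aab
   2 |   3 | aabaab
   3 |   7 | ab
   4 |   0 | abaaabaab
   5 |   4 | abaab
   6 |   8 | b
   7 |   1 | baaabaab
   8 |   5 | baab

[2, 6, 3, 7, 0, 4, 8, 1, 5]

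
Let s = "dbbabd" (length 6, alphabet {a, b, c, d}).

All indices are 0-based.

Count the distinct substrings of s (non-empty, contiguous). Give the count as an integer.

rank | idx | suffix
   0 |   3 | abd
   1 |   2 | babd
   2 |   1 | bbabd
   3 |   4 | bd
   4 |   5 | d
   5 |   0 | dbbabd

SA = [3, 2, 1, 4, 5, 0]
i: (SA[i-1],SA[i]) lcp shared
  1: (3,2) 0 ''
  2: (2,1) 1 'b'
  3: (1,4) 1 'b'
  4: (4,5) 0 ''
  5: (5,0) 1 'd'

n(n+1)/2 = 6·7/2 = 21
Σ LCP = 0 + 0 + 1 + 1 + 0 + 1 = 3
distinct = 21 − 3 = 18

18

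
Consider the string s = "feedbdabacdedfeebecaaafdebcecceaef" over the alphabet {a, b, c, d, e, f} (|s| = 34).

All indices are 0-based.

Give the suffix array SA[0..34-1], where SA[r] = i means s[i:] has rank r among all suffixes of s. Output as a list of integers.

rank→(start, suffix):
  0 → (19, 'aaafdebcecceaef')
  1 → (20, 'aafdebcecceaef')
  2 → (6, 'abacdedfeebecaaafdebcecceaef')
  3 → (8, 'acdedfeebecaaafdebcecceaef')
  4 → (31, 'aef')
  5 → (21, 'afdebcecceaef')
  6 → (7, 'bacdedfeebecaaafdebcecceaef')
  7 → (25, 'bcecceaef')
  8 → (4, 'bdabacdedfeebecaaafdebcecceaef')
  9 → (16, 'becaaafdebcecceaef')
  10 → (18, 'caaafdebcecceaef')
  11 → (28, 'cceaef')
  12 → (9, 'cdedfeebecaaafdebcecceaef')
  13 → (29, 'ceaef')
  14 → (26, 'cecceaef')
  15 → (5, 'dabacdedfeebecaaafdebcecceaef')
  16 → (3, 'dbdabacdedfeebecaaafdebcecceaef')
  17 → (23, 'debcecceaef')
  18 → (10, 'dedfeebecaaafdebcecceaef')
  19 → (12, 'dfeebecaaafdebcecceaef')
  20 → (30, 'eaef')
  21 → (24, 'ebcecceaef')
  22 → (15, 'ebecaaafdebcecceaef')
  23 → (17, 'ecaaafdebcecceaef')
  24 → (27, 'ecceaef')
  25 → (2, 'edbdabacdedfeebecaaafdebcecceaef')
  26 → (11, 'edfeebecaaafdebcecceaef')
  27 → (14, 'eebecaaafdebcecceaef')
  28 → (1, 'eedbdabacdedfeebecaaafdebcecceaef')
  29 → (32, 'ef')
  30 → (33, 'f')
  31 → (22, 'fdebcecceaef')
  32 → (13, 'feebecaaafdebcecceaef')
  33 → (0, 'feedbdabacdedfeebecaaafdebcecceaef')

[19, 20, 6, 8, 31, 21, 7, 25, 4, 16, 18, 28, 9, 29, 26, 5, 3, 23, 10, 12, 30, 24, 15, 17, 27, 2, 11, 14, 1, 32, 33, 22, 13, 0]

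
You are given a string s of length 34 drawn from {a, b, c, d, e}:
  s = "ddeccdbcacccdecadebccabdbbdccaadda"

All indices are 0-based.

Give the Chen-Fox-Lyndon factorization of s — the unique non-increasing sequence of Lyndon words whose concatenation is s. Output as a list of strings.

["dde", "ccd", "bc", "acccdecadebcc", "abdbbdcc", "aadd", "a"]

emit factor 1: 'dde' (i=0, period=3)
emit factor 2: 'ccd' (i=3, period=3)
emit factor 3: 'bc' (i=6, period=2)
emit factor 4: 'acccdecadebcc' (i=8, period=13)
emit factor 5: 'abdbbdcc' (i=21, period=8)
emit factor 6: 'aadd' (i=29, period=4)
emit factor 7: 'a' (i=33, period=1)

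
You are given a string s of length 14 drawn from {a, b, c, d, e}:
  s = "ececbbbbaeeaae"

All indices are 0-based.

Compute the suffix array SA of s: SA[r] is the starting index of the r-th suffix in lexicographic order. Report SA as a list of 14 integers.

rank | idx | suffix
   0 |  11 | aae
   1 |  12 | ae
   2 |   8 | aeeaae
   3 |   7 | baeeaae
   4 |   6 | bbaeeaae
   5 |   5 | bbbaeeaae
   6 |   4 | bbbbaeeaae
   7 |   3 | cbbbbaeeaae
   8 |   1 | cecbbbbaeeaae
   9 |  13 | e
  10 |  10 | eaae
  11 |   2 | ecbbbbaeeaae
  12 |   0 | ececbbbbaeeaae
  13 |   9 | eeaae

[11, 12, 8, 7, 6, 5, 4, 3, 1, 13, 10, 2, 0, 9]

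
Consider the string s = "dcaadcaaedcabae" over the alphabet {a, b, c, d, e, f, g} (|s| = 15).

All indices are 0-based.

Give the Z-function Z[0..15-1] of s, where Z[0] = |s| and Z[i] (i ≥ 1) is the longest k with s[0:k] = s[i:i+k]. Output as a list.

Z[0]=15
i=1: i≥r, start 0; Z[1]=0
i=2: i≥r, start 0; Z[2]=0
i=3: i≥r, start 0; Z[3]=0
i=4: i≥r, start 0; Z[4]=4 scan→box=[4,8)
i=5: min(r-i=3, Z[1]=0)=0; Z[5]=0
i=6: min(r-i=2, Z[2]=0)=0; Z[6]=0
i=7: min(r-i=1, Z[3]=0)=0; Z[7]=0
i=8: i≥r, start 0; Z[8]=0
i=9: i≥r, start 0; Z[9]=3 scan→box=[9,12)
i=10: min(r-i=2, Z[1]=0)=0; Z[10]=0
i=11: min(r-i=1, Z[2]=0)=0; Z[11]=0
i=12: i≥r, start 0; Z[12]=0
i=13: i≥r, start 0; Z[13]=0
i=14: i≥r, start 0; Z[14]=0

[15, 0, 0, 0, 4, 0, 0, 0, 0, 3, 0, 0, 0, 0, 0]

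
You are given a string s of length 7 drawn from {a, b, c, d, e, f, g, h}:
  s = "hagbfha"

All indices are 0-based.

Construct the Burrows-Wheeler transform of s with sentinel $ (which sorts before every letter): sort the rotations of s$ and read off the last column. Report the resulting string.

ahhgbaf$

rank  rotation  last
    0  $hagbfha  a
    1  a$hagbfh  h
    2  agbfha$h  h
    3  bfha$hag  g
    4  fha$hagb  b
    5  gbfha$ha  a
    6  ha$hagbf  f
    7  hagbfha$  $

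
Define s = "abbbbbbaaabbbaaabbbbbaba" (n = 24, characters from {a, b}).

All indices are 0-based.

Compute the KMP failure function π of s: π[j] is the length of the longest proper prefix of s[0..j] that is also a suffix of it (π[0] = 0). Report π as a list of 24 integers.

π[0] = 0
j=1 s[j]='b': π[1]=0 (border '')
j=2 s[j]='b': π[2]=0 (border '')
j=3 s[j]='b': π[3]=0 (border '')
j=4 s[j]='b': π[4]=0 (border '')
j=5 s[j]='b': π[5]=0 (border '')
j=6 s[j]='b': π[6]=0 (border '')
j=7 s[j]='a': π[7]=1 (border 'a')
j=8 s[j]='a': k: 1→0; π[8]=1 (border 'a')
j=9 s[j]='a': k: 1→0; π[9]=1 (border 'a')
j=10 s[j]='b': π[10]=2 (border 'ab')
j=11 s[j]='b': π[11]=3 (border 'abb')
j=12 s[j]='b': π[12]=4 (border 'abbb')
j=13 s[j]='a': k: 4→0; π[13]=1 (border 'a')
j=14 s[j]='a': k: 1→0; π[14]=1 (border 'a')
j=15 s[j]='a': k: 1→0; π[15]=1 (border 'a')
j=16 s[j]='b': π[16]=2 (border 'ab')
j=17 s[j]='b': π[17]=3 (border 'abb')
j=18 s[j]='b': π[18]=4 (border 'abbb')
j=19 s[j]='b': π[19]=5 (border 'abbbb')
j=20 s[j]='b': π[20]=6 (border 'abbbbb')
j=21 s[j]='a': k: 6→0; π[21]=1 (border 'a')
j=22 s[j]='b': π[22]=2 (border 'ab')
j=23 s[j]='a': k: 2→0; π[23]=1 (border 'a')

[0, 0, 0, 0, 0, 0, 0, 1, 1, 1, 2, 3, 4, 1, 1, 1, 2, 3, 4, 5, 6, 1, 2, 1]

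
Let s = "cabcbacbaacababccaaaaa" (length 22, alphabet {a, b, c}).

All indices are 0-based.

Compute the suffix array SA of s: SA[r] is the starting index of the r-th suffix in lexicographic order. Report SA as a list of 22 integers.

[21, 20, 19, 18, 17, 8, 11, 1, 13, 9, 5, 7, 12, 4, 2, 14, 16, 10, 0, 6, 3, 15]

rank→(start, suffix):
  0 → (21, 'a')
  1 → (20, 'aa')
  2 → (19, 'aaa')
  3 → (18, 'aaaa')
  4 → (17, 'aaaaa')
  5 → (8, 'aacababccaaaaa')
  6 → (11, 'ababccaaaaa')
  7 → (1, 'abcbacbaacababccaaaaa')
  8 → (13, 'abccaaaaa')
  9 → (9, 'acababccaaaaa')
  10 → (5, 'acbaacababccaaaaa')
  11 → (7, 'baacababccaaaaa')
  12 → (12, 'babccaaaaa')
  13 → (4, 'bacbaacababccaaaaa')
  14 → (2, 'bcbacbaacababccaaaaa')
  15 → (14, 'bccaaaaa')
  16 → (16, 'caaaaa')
  17 → (10, 'cababccaaaaa')
  18 → (0, 'cabcbacbaacababccaaaaa')
  19 → (6, 'cbaacababccaaaaa')
  20 → (3, 'cbacbaacababccaaaaa')
  21 → (15, 'ccaaaaa')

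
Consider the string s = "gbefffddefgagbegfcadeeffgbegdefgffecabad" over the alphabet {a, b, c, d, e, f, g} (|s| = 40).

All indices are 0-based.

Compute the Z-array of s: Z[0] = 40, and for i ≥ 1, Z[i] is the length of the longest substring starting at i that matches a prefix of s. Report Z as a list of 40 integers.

Z[0]=40
i=1: fresh scan; Z[1]=0
i=2: fresh scan; Z[2]=0
i=3: fresh scan; Z[3]=0
i=4: fresh scan; Z[4]=0
i=5: fresh scan; Z[5]=0
i=6: fresh scan; Z[6]=0
i=7: fresh scan; Z[7]=0
i=8: fresh scan; Z[8]=0
i=9: fresh scan; Z[9]=0
i=10: fresh scan; Z[10]=1 extend→box=[10,11)
i=11: fresh scan; Z[11]=0
i=12: fresh scan; Z[12]=3 extend→box=[12,15)
i=13: min(r-i=2, Z[1]=0)=0; Z[13]=0
i=14: min(r-i=1, Z[2]=0)=0; Z[14]=0
i=15: fresh scan; Z[15]=1 extend→box=[15,16)
i=16: fresh scan; Z[16]=0
i=17: fresh scan; Z[17]=0
i=18: fresh scan; Z[18]=0
i=19: fresh scan; Z[19]=0
i=20: fresh scan; Z[20]=0
i=21: fresh scan; Z[21]=0
i=22: fresh scan; Z[22]=0
i=23: fresh scan; Z[23]=0
i=24: fresh scan; Z[24]=3 extend→box=[24,27)
i=25: min(r-i=2, Z[1]=0)=0; Z[25]=0
i=26: min(r-i=1, Z[2]=0)=0; Z[26]=0
i=27: fresh scan; Z[27]=1 extend→box=[27,28)
i=28: fresh scan; Z[28]=0
i=29: fresh scan; Z[29]=0
i=30: fresh scan; Z[30]=0
i=31: fresh scan; Z[31]=1 extend→box=[31,32)
i=32: fresh scan; Z[32]=0
i=33: fresh scan; Z[33]=0
i=34: fresh scan; Z[34]=0
i=35: fresh scan; Z[35]=0
i=36: fresh scan; Z[36]=0
i=37: fresh scan; Z[37]=0
i=38: fresh scan; Z[38]=0
i=39: fresh scan; Z[39]=0

[40, 0, 0, 0, 0, 0, 0, 0, 0, 0, 1, 0, 3, 0, 0, 1, 0, 0, 0, 0, 0, 0, 0, 0, 3, 0, 0, 1, 0, 0, 0, 1, 0, 0, 0, 0, 0, 0, 0, 0]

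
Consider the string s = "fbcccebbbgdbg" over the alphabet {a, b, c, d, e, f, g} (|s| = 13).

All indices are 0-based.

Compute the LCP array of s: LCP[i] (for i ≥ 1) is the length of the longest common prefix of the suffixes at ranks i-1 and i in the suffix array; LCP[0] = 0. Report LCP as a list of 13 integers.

[0, 2, 1, 1, 2, 0, 2, 1, 0, 0, 0, 0, 1]

rank→(start, suffix):
  0 → (6, 'bbbgdbg')
  1 → (7, 'bbgdbg')
  2 → (1, 'bcccebbbgdbg')
  3 → (11, 'bg')
  4 → (8, 'bgdbg')
  5 → (2, 'cccebbbgdbg')
  6 → (3, 'ccebbbgdbg')
  7 → (4, 'cebbbgdbg')
  8 → (10, 'dbg')
  9 → (5, 'ebbbgdbg')
  10 → (0, 'fbcccebbbgdbg')
  11 → (12, 'g')
  12 → (9, 'gdbg')

SA = [6, 7, 1, 11, 8, 2, 3, 4, 10, 5, 0, 12, 9]
i: (SA[i-1],SA[i]) lcp shared
  1: (6,7) 2 'bb'
  2: (7,1) 1 'b'
  3: (1,11) 1 'b'
  4: (11,8) 2 'bg'
  5: (8,2) 0 ''
  6: (2,3) 2 'cc'
  7: (3,4) 1 'c'
  8: (4,10) 0 ''
  9: (10,5) 0 ''
  10: (5,0) 0 ''
  11: (0,12) 0 ''
  12: (12,9) 1 'g'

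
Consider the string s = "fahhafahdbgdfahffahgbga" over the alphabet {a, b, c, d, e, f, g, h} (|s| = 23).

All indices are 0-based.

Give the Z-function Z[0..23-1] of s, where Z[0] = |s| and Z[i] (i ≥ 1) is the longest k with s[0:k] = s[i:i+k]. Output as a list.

Z[0]=23
i=1: outside box; Z[1]=0
i=2: outside box; Z[2]=0
i=3: outside box; Z[3]=0
i=4: outside box; Z[4]=0
i=5: outside box; Z[5]=3 grow→box=[5,8)
i=6: min(r-i=2, Z[1]=0)=0; Z[6]=0
i=7: min(r-i=1, Z[2]=0)=0; Z[7]=0
i=8: outside box; Z[8]=0
i=9: outside box; Z[9]=0
i=10: outside box; Z[10]=0
i=11: outside box; Z[11]=0
i=12: outside box; Z[12]=3 grow→box=[12,15)
i=13: min(r-i=2, Z[1]=0)=0; Z[13]=0
i=14: min(r-i=1, Z[2]=0)=0; Z[14]=0
i=15: outside box; Z[15]=1 grow→box=[15,16)
i=16: outside box; Z[16]=3 grow→box=[16,19)
i=17: min(r-i=2, Z[1]=0)=0; Z[17]=0
i=18: min(r-i=1, Z[2]=0)=0; Z[18]=0
i=19: outside box; Z[19]=0
i=20: outside box; Z[20]=0
i=21: outside box; Z[21]=0
i=22: outside box; Z[22]=0

[23, 0, 0, 0, 0, 3, 0, 0, 0, 0, 0, 0, 3, 0, 0, 1, 3, 0, 0, 0, 0, 0, 0]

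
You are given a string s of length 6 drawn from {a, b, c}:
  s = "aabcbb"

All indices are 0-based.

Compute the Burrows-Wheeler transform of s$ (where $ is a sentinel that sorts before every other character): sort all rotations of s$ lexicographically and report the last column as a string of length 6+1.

rank  rotation last
    0  $aabcbb  b
    1  aabcbb$  $
    2  abcbb$a  a
    3  b$aabcb  b
    4  bb$aabc  c
    5  bcbb$aa  a
    6  cbb$aab  b

b$abcab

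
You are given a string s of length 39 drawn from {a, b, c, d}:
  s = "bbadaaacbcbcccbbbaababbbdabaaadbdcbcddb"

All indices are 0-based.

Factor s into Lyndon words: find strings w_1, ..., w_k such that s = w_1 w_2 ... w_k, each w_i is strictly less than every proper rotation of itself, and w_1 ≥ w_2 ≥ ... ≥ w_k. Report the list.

emit factor 1: 'b' (i=0, period=1)
emit factor 2: 'b' (i=1, period=1)
emit factor 3: 'ad' (i=2, period=2)
emit factor 4: 'aaacbcbcccbbbaababbbdabaaadbdcbcddb' (i=4, period=35)

["b", "b", "ad", "aaacbcbcccbbbaababbbdabaaadbdcbcddb"]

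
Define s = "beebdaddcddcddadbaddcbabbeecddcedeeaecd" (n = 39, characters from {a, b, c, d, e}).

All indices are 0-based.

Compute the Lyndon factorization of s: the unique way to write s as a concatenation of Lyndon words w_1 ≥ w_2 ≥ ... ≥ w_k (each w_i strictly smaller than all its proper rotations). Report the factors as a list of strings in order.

emit factor 1: 'bee' (i=0, period=3)
emit factor 2: 'bd' (i=3, period=2)
emit factor 3: 'addcddcdd' (i=5, period=9)
emit factor 4: 'adbaddcb' (i=14, period=8)
emit factor 5: 'abbeecddcedeeaecd' (i=22, period=17)

["bee", "bd", "addcddcdd", "adbaddcb", "abbeecddcedeeaecd"]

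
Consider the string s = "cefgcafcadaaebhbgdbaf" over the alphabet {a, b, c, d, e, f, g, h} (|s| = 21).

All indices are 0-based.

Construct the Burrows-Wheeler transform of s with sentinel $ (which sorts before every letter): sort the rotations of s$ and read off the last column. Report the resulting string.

rank  rotation                last
    0  $cefgcafcadaaebhbgdbaf  f
    1  aaebhbgdbaf$cefgcafcad  d
    2  adaaebhbgdbaf$cefgcafc  c
    3  aebhbgdbaf$cefgcafcada  a
    4  af$cefgcafcadaaebhbgdb  b
    5  afcadaaebhbgdbaf$cefgc  c
    6  baf$cefgcafcadaaebhbgd  d
    7  bgdbaf$cefgcafcadaaebh  h
    8  bhbgdbaf$cefgcafcadaae  e
    9  cadaaebhbgdbaf$cefgcaf  f
   10  cafcadaaebhbgdbaf$cefg  g
   11  cefgcafcadaaebhbgdbaf$  $
   12  daaebhbgdbaf$cefgcafca  a
   13  dbaf$cefgcafcadaaebhbg  g
   14  ebhbgdbaf$cefgcafcadaa  a
   15  efgcafcadaaebhbgdbaf$c  c
   16  f$cefgcafcadaaebhbgdba  a
   17  fcadaaebhbgdbaf$cefgca  a
   18  fgcafcadaaebhbgdbaf$ce  e
   19  gcafcadaaebhbgdbaf$cef  f
   20  gdbaf$cefgcafcadaaebhb  b
   21  hbgdbaf$cefgcafcadaaeb  b

fdcabcdhefg$agacaaefbb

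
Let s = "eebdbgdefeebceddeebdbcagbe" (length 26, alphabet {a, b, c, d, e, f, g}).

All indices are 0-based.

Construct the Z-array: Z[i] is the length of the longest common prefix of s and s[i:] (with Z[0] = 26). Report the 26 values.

Z[0]=26
i=1: fresh scan; Z[1]=1 extend→box=[1,2)
i=2: fresh scan; Z[2]=0
i=3: fresh scan; Z[3]=0
i=4: fresh scan; Z[4]=0
i=5: fresh scan; Z[5]=0
i=6: fresh scan; Z[6]=0
i=7: fresh scan; Z[7]=1 extend→box=[7,8)
i=8: fresh scan; Z[8]=0
i=9: fresh scan; Z[9]=3 extend→box=[9,12)
i=10: min(r-i=2, Z[1]=1)=1; Z[10]=1
i=11: min(r-i=1, Z[2]=0)=0; Z[11]=0
i=12: fresh scan; Z[12]=0
i=13: fresh scan; Z[13]=1 extend→box=[13,14)
i=14: fresh scan; Z[14]=0
i=15: fresh scan; Z[15]=0
i=16: fresh scan; Z[16]=5 extend→box=[16,21)
i=17: min(r-i=4, Z[1]=1)=1; Z[17]=1
i=18: min(r-i=3, Z[2]=0)=0; Z[18]=0
i=19: min(r-i=2, Z[3]=0)=0; Z[19]=0
i=20: min(r-i=1, Z[4]=0)=0; Z[20]=0
i=21: fresh scan; Z[21]=0
i=22: fresh scan; Z[22]=0
i=23: fresh scan; Z[23]=0
i=24: fresh scan; Z[24]=0
i=25: fresh scan; Z[25]=1 extend→box=[25,26)

[26, 1, 0, 0, 0, 0, 0, 1, 0, 3, 1, 0, 0, 1, 0, 0, 5, 1, 0, 0, 0, 0, 0, 0, 0, 1]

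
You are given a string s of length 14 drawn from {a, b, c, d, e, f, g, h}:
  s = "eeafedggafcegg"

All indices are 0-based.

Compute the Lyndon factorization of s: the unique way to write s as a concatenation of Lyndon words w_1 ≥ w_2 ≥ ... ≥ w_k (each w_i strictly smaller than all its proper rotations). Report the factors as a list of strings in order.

["e", "e", "afedgg", "afcegg"]

emit factor 1: 'e' (i=0, period=1)
emit factor 2: 'e' (i=1, period=1)
emit factor 3: 'afedgg' (i=2, period=6)
emit factor 4: 'afcegg' (i=8, period=6)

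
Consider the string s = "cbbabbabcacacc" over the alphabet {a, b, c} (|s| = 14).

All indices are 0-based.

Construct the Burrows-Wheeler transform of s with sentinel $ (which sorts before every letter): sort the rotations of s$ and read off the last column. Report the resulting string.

cbbccbbcaacba$a

rank  rotation         last
    0  $cbbabbabcacacc  c
    1  abbabcacacc$cbb  b
    2  abcacacc$cbbabb  b
    3  acacc$cbbabbabc  c
    4  acc$cbbabbabcac  c
    5  babbabcacacc$cb  b
    6  babcacacc$cbbab  b
    7  bbabbabcacacc$c  c
    8  bbabcacacc$cbba  a
    9  bcacacc$cbbabba  a
   10  c$cbbabbabcacac  c
   11  cacacc$cbbabbab  b
   12  cacc$cbbabbabca  a
   13  cbbabbabcacacc$  $
   14  cc$cbbabbabcaca  a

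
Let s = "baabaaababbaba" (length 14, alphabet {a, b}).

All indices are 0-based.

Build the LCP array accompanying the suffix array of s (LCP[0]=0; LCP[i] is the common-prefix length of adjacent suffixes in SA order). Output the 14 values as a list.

rank→(start, suffix):
  0 → (13, 'a')
  1 → (4, 'aaababbaba')
  2 → (1, 'aabaaababbaba')
  3 → (5, 'aababbaba')
  4 → (11, 'aba')
  5 → (2, 'abaaababbaba')
  6 → (6, 'ababbaba')
  7 → (8, 'abbaba')
  8 → (12, 'ba')
  9 → (3, 'baaababbaba')
  10 → (0, 'baabaaababbaba')
  11 → (10, 'baba')
  12 → (7, 'babbaba')
  13 → (9, 'bbaba')

SA = [13, 4, 1, 5, 11, 2, 6, 8, 12, 3, 0, 10, 7, 9]
rank  pair      lcp
   1  s[13:],s[4:]  1  'a'
   2  s[4:],s[1:]  2  'aa'
   3  s[1:],s[5:]  4  'aaba'
   4  s[5:],s[11:]  1  'a'
   5  s[11:],s[2:]  3  'aba'
   6  s[2:],s[6:]  3  'aba'
   7  s[6:],s[8:]  2  'ab'
   8  s[8:],s[12:]  0  ''
   9  s[12:],s[3:]  2  'ba'
  10  s[3:],s[0:]  3  'baa'
  11  s[0:],s[10:]  2  'ba'
  12  s[10:],s[7:]  3  'bab'
  13  s[7:],s[9:]  1  'b'

[0, 1, 2, 4, 1, 3, 3, 2, 0, 2, 3, 2, 3, 1]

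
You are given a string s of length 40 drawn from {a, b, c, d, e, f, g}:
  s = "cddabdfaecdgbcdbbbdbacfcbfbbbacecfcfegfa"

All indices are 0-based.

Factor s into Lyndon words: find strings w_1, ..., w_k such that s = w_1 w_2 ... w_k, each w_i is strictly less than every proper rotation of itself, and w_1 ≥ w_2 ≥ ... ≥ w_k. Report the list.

["cdd", "abdfaecdgbcdbbbdbacfcbfbbbacecfcfegf", "a"]

emit factor 1: 'cdd' (i=0, period=3)
emit factor 2: 'abdfaecdgbcdbbbdbacfcbfbbbacecfcfegf' (i=3, period=36)
emit factor 3: 'a' (i=39, period=1)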